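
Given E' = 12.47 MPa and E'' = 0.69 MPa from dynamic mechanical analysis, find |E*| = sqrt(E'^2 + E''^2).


|E*| = sqrt(E'^2 + E''^2)
= sqrt(12.47^2 + 0.69^2)
= sqrt(155.5009 + 0.4761)
= 12.489 MPa

12.489 MPa


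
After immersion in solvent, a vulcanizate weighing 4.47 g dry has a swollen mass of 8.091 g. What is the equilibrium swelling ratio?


Q = W_swollen / W_dry
Q = 8.091 / 4.47
Q = 1.81

Q = 1.81


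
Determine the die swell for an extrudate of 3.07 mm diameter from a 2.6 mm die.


Die swell ratio = D_extrudate / D_die
= 3.07 / 2.6
= 1.181

Die swell = 1.181


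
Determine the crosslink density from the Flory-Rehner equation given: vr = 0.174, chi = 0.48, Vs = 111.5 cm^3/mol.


ln(1 - vr) = ln(1 - 0.174) = -0.1912
Numerator = -((-0.1912) + 0.174 + 0.48 * 0.174^2) = 0.0026
Denominator = 111.5 * (0.174^(1/3) - 0.174/2) = 52.5474
nu = 0.0026 / 52.5474 = 5.0012e-05 mol/cm^3

5.0012e-05 mol/cm^3


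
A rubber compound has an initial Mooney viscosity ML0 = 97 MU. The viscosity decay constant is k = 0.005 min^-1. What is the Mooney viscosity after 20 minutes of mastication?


ML = ML0 * exp(-k * t)
ML = 97 * exp(-0.005 * 20)
ML = 97 * 0.9048
ML = 87.77 MU

87.77 MU


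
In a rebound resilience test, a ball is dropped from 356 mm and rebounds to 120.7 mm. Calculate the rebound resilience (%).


Resilience = h_rebound / h_drop * 100
= 120.7 / 356 * 100
= 33.9%

33.9%


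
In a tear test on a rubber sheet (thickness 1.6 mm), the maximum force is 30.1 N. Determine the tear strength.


Tear strength = force / thickness
= 30.1 / 1.6
= 18.81 N/mm

18.81 N/mm


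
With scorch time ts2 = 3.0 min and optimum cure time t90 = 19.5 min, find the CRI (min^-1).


CRI = 100 / (t90 - ts2)
= 100 / (19.5 - 3.0)
= 100 / 16.5
= 6.06 min^-1

6.06 min^-1


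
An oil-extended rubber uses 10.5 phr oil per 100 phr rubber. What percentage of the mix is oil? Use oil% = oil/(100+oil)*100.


Oil % = oil / (100 + oil) * 100
= 10.5 / (100 + 10.5) * 100
= 10.5 / 110.5 * 100
= 9.5%

9.5%


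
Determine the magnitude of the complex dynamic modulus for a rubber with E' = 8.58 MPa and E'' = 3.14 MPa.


|E*| = sqrt(E'^2 + E''^2)
= sqrt(8.58^2 + 3.14^2)
= sqrt(73.6164 + 9.8596)
= 9.137 MPa

9.137 MPa


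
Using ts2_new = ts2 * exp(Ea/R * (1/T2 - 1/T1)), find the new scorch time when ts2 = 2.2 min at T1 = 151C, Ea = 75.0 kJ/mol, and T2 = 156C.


Convert temperatures: T1 = 151 + 273.15 = 424.15 K, T2 = 156 + 273.15 = 429.15 K
ts2_new = 2.2 * exp(75000 / 8.314 * (1/429.15 - 1/424.15))
1/T2 - 1/T1 = -2.7469e-05
ts2_new = 1.72 min

1.72 min


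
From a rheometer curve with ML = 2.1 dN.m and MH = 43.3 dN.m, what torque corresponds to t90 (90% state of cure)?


M90 = ML + 0.9 * (MH - ML)
M90 = 2.1 + 0.9 * (43.3 - 2.1)
M90 = 2.1 + 0.9 * 41.2
M90 = 39.18 dN.m

39.18 dN.m


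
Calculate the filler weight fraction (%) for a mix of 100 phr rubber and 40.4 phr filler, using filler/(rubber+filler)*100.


Filler % = filler / (rubber + filler) * 100
= 40.4 / (100 + 40.4) * 100
= 40.4 / 140.4 * 100
= 28.77%

28.77%


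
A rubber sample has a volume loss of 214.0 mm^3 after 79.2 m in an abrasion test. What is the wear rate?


Rate = volume_loss / distance
= 214.0 / 79.2
= 2.702 mm^3/m

2.702 mm^3/m


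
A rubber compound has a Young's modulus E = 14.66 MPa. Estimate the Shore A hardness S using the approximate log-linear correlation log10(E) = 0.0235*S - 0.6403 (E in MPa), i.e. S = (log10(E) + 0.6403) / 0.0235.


log10(E) = 0.0235*S - 0.6403  =>  S = (log10(E) + 0.6403) / 0.0235
log10(14.66) = 1.166134
S = (1.166134 + 0.6403) / 0.0235 = 1.806434 / 0.0235
S = 76.9

Shore A = 76.9


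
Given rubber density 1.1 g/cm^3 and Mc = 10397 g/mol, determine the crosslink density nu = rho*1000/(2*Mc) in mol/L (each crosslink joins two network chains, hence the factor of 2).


nu = rho * 1000 / (2 * Mc)
nu = 1.1 * 1000 / (2 * 10397)
nu = 1100.0 / 20794
nu = 0.0529 mol/L

0.0529 mol/L


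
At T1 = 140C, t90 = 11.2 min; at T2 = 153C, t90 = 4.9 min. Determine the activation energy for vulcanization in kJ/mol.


T1 = 413.15 K, T2 = 426.15 K
1/T1 - 1/T2 = 7.3837e-05
ln(t1/t2) = ln(11.2/4.9) = 0.8267
Ea = 8.314 * 0.8267 / 7.3837e-05 = 93083.6917 J/mol
Ea = 93.08 kJ/mol

93.08 kJ/mol


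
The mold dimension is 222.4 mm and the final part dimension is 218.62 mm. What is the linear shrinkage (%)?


Shrinkage = (mold - part) / mold * 100
= (222.4 - 218.62) / 222.4 * 100
= 3.78 / 222.4 * 100
= 1.7%

1.7%


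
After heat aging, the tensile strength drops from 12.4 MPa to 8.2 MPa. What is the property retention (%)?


Retention = aged / original * 100
= 8.2 / 12.4 * 100
= 66.1%

66.1%


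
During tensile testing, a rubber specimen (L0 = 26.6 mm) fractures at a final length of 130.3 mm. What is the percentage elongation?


Elongation = (Lf - L0) / L0 * 100
= (130.3 - 26.6) / 26.6 * 100
= 103.7 / 26.6 * 100
= 389.8%

389.8%


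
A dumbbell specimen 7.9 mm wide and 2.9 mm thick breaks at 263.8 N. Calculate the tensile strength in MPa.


Area = width * thickness = 7.9 * 2.9 = 22.91 mm^2
TS = force / area = 263.8 / 22.91 = 11.51 MPa

11.51 MPa


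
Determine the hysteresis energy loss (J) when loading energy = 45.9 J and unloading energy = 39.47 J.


Hysteresis loss = loading - unloading
= 45.9 - 39.47
= 6.43 J

6.43 J


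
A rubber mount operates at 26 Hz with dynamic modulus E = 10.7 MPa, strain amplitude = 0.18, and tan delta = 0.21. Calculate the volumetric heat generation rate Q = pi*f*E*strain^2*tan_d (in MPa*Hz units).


Q = pi * f * E * strain^2 * tan_d
= pi * 26 * 10.7 * 0.18^2 * 0.21
= pi * 26 * 10.7 * 0.0324 * 0.21
= 5.9466

Q = 5.9466


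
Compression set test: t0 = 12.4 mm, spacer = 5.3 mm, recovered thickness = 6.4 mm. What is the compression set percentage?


CS = (t0 - recovered) / (t0 - ts) * 100
= (12.4 - 6.4) / (12.4 - 5.3) * 100
= 6.0 / 7.1 * 100
= 84.5%

84.5%


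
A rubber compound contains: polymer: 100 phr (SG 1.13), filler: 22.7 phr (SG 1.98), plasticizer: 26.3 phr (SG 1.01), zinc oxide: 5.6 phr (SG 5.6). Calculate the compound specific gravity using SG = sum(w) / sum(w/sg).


Sum of weights = 154.6
Volume contributions:
  polymer: 100/1.13 = 88.4956
  filler: 22.7/1.98 = 11.4646
  plasticizer: 26.3/1.01 = 26.0396
  zinc oxide: 5.6/5.6 = 1.0000
Sum of volumes = 126.9998
SG = 154.6 / 126.9998 = 1.217

SG = 1.217


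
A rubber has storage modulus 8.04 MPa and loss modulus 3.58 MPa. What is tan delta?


tan delta = E'' / E'
= 3.58 / 8.04
= 0.4453

tan delta = 0.4453


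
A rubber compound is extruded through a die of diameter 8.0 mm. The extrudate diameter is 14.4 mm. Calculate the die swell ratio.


Die swell ratio = D_extrudate / D_die
= 14.4 / 8.0
= 1.8

Die swell = 1.8


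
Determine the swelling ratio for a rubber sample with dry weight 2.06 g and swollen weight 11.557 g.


Q = W_swollen / W_dry
Q = 11.557 / 2.06
Q = 5.61

Q = 5.61


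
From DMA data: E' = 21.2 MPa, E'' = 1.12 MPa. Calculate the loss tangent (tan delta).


tan delta = E'' / E'
= 1.12 / 21.2
= 0.0528

tan delta = 0.0528


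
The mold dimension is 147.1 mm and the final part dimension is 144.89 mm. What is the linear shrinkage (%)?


Shrinkage = (mold - part) / mold * 100
= (147.1 - 144.89) / 147.1 * 100
= 2.21 / 147.1 * 100
= 1.5%

1.5%


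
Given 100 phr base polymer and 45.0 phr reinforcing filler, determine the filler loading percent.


Filler % = filler / (rubber + filler) * 100
= 45.0 / (100 + 45.0) * 100
= 45.0 / 145.0 * 100
= 31.03%

31.03%


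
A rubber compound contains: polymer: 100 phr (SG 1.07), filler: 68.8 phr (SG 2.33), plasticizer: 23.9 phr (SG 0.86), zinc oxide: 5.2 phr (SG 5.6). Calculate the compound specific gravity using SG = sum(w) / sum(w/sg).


Sum of weights = 197.9
Volume contributions:
  polymer: 100/1.07 = 93.4579
  filler: 68.8/2.33 = 29.5279
  plasticizer: 23.9/0.86 = 27.7907
  zinc oxide: 5.2/5.6 = 0.9286
Sum of volumes = 151.7051
SG = 197.9 / 151.7051 = 1.305

SG = 1.305


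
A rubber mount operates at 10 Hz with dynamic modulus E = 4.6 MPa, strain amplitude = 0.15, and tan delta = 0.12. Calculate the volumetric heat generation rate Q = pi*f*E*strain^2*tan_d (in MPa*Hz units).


Q = pi * f * E * strain^2 * tan_d
= pi * 10 * 4.6 * 0.15^2 * 0.12
= pi * 10 * 4.6 * 0.0225 * 0.12
= 0.3902

Q = 0.3902


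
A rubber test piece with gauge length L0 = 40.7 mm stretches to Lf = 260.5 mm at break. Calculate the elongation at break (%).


Elongation = (Lf - L0) / L0 * 100
= (260.5 - 40.7) / 40.7 * 100
= 219.8 / 40.7 * 100
= 540.0%

540.0%


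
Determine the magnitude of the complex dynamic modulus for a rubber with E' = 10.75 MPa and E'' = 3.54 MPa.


|E*| = sqrt(E'^2 + E''^2)
= sqrt(10.75^2 + 3.54^2)
= sqrt(115.5625 + 12.5316)
= 11.318 MPa

11.318 MPa


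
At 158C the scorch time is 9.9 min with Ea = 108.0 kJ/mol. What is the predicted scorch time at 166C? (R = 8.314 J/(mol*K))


Convert temperatures: T1 = 158 + 273.15 = 431.15 K, T2 = 166 + 273.15 = 439.15 K
ts2_new = 9.9 * exp(108000 / 8.314 * (1/439.15 - 1/431.15))
1/T2 - 1/T1 = -4.2252e-05
ts2_new = 5.72 min

5.72 min


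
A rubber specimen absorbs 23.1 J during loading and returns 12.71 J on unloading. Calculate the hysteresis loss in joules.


Hysteresis loss = loading - unloading
= 23.1 - 12.71
= 10.39 J

10.39 J


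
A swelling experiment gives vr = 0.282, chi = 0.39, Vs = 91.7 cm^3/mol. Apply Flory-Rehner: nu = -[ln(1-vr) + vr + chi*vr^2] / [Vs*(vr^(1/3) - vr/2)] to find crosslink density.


ln(1 - vr) = ln(1 - 0.282) = -0.3313
Numerator = -((-0.3313) + 0.282 + 0.39 * 0.282^2) = 0.0183
Denominator = 91.7 * (0.282^(1/3) - 0.282/2) = 47.2042
nu = 0.0183 / 47.2042 = 3.8707e-04 mol/cm^3

3.8707e-04 mol/cm^3


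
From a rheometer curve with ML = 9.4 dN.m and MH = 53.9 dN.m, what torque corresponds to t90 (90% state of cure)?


M90 = ML + 0.9 * (MH - ML)
M90 = 9.4 + 0.9 * (53.9 - 9.4)
M90 = 9.4 + 0.9 * 44.5
M90 = 49.45 dN.m

49.45 dN.m


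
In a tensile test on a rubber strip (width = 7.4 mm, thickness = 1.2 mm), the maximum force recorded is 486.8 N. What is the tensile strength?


Area = width * thickness = 7.4 * 1.2 = 8.88 mm^2
TS = force / area = 486.8 / 8.88 = 54.82 MPa

54.82 MPa


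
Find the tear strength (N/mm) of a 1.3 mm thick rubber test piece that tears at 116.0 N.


Tear strength = force / thickness
= 116.0 / 1.3
= 89.23 N/mm

89.23 N/mm


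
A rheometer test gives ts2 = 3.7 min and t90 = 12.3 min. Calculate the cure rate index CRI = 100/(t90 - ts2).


CRI = 100 / (t90 - ts2)
= 100 / (12.3 - 3.7)
= 100 / 8.6
= 11.63 min^-1

11.63 min^-1


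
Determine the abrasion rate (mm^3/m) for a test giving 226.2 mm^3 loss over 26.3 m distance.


Rate = volume_loss / distance
= 226.2 / 26.3
= 8.601 mm^3/m

8.601 mm^3/m


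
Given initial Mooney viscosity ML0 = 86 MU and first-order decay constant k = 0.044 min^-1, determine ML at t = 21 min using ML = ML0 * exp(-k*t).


ML = ML0 * exp(-k * t)
ML = 86 * exp(-0.044 * 21)
ML = 86 * 0.3969
ML = 34.14 MU

34.14 MU


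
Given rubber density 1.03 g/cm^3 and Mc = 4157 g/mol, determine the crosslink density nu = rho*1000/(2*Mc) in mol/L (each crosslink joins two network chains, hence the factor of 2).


nu = rho * 1000 / (2 * Mc)
nu = 1.03 * 1000 / (2 * 4157)
nu = 1030.0 / 8314
nu = 0.1239 mol/L

0.1239 mol/L


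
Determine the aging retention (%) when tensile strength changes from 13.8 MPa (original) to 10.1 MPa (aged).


Retention = aged / original * 100
= 10.1 / 13.8 * 100
= 73.2%

73.2%


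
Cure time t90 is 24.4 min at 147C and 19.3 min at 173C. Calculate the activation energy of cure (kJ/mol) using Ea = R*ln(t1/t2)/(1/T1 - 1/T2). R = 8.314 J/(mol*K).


T1 = 420.15 K, T2 = 446.15 K
1/T1 - 1/T2 = 1.3870e-04
ln(t1/t2) = ln(24.4/19.3) = 0.2345
Ea = 8.314 * 0.2345 / 1.3870e-04 = 14054.7817 J/mol
Ea = 14.05 kJ/mol

14.05 kJ/mol


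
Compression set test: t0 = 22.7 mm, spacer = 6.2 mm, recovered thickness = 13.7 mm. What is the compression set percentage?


CS = (t0 - recovered) / (t0 - ts) * 100
= (22.7 - 13.7) / (22.7 - 6.2) * 100
= 9.0 / 16.5 * 100
= 54.5%

54.5%


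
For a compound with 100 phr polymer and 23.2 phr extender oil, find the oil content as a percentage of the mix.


Oil % = oil / (100 + oil) * 100
= 23.2 / (100 + 23.2) * 100
= 23.2 / 123.2 * 100
= 18.83%

18.83%


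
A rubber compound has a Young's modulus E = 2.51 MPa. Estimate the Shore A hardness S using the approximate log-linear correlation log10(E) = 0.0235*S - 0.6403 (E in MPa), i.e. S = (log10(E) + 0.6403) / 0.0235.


log10(E) = 0.0235*S - 0.6403  =>  S = (log10(E) + 0.6403) / 0.0235
log10(2.51) = 0.399674
S = (0.399674 + 0.6403) / 0.0235 = 1.039974 / 0.0235
S = 44.3

Shore A = 44.3


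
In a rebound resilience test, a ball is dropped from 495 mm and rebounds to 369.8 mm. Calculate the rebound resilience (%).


Resilience = h_rebound / h_drop * 100
= 369.8 / 495 * 100
= 74.7%

74.7%


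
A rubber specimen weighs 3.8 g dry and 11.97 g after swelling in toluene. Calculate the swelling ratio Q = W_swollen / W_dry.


Q = W_swollen / W_dry
Q = 11.97 / 3.8
Q = 3.15

Q = 3.15


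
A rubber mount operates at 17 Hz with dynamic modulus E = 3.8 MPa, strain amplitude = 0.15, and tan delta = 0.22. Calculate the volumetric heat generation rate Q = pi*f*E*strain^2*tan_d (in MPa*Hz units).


Q = pi * f * E * strain^2 * tan_d
= pi * 17 * 3.8 * 0.15^2 * 0.22
= pi * 17 * 3.8 * 0.0225 * 0.22
= 1.0046

Q = 1.0046


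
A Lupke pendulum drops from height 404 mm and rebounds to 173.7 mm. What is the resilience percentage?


Resilience = h_rebound / h_drop * 100
= 173.7 / 404 * 100
= 43.0%

43.0%


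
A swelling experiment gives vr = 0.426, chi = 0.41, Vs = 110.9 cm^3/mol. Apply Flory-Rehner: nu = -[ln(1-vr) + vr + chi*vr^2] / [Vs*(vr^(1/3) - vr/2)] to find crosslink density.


ln(1 - vr) = ln(1 - 0.426) = -0.5551
Numerator = -((-0.5551) + 0.426 + 0.41 * 0.426^2) = 0.0547
Denominator = 110.9 * (0.426^(1/3) - 0.426/2) = 59.8235
nu = 0.0547 / 59.8235 = 9.1470e-04 mol/cm^3

9.1470e-04 mol/cm^3


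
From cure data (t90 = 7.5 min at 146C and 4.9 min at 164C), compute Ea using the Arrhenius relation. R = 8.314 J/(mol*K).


T1 = 419.15 K, T2 = 437.15 K
1/T1 - 1/T2 = 9.8236e-05
ln(t1/t2) = ln(7.5/4.9) = 0.4257
Ea = 8.314 * 0.4257 / 9.8236e-05 = 36025.3561 J/mol
Ea = 36.03 kJ/mol

36.03 kJ/mol


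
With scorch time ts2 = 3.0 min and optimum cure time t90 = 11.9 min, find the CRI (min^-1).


CRI = 100 / (t90 - ts2)
= 100 / (11.9 - 3.0)
= 100 / 8.9
= 11.24 min^-1

11.24 min^-1


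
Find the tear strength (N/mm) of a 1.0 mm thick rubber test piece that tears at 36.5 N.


Tear strength = force / thickness
= 36.5 / 1.0
= 36.5 N/mm

36.5 N/mm


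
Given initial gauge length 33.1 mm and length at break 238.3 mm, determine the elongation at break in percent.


Elongation = (Lf - L0) / L0 * 100
= (238.3 - 33.1) / 33.1 * 100
= 205.2 / 33.1 * 100
= 619.9%

619.9%


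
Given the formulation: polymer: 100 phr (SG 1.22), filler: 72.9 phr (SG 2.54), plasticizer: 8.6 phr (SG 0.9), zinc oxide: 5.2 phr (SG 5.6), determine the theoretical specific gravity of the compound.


Sum of weights = 186.7
Volume contributions:
  polymer: 100/1.22 = 81.9672
  filler: 72.9/2.54 = 28.7008
  plasticizer: 8.6/0.9 = 9.5556
  zinc oxide: 5.2/5.6 = 0.9286
Sum of volumes = 121.1521
SG = 186.7 / 121.1521 = 1.541

SG = 1.541


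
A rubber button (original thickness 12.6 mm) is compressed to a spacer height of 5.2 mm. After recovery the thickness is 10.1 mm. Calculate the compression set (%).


CS = (t0 - recovered) / (t0 - ts) * 100
= (12.6 - 10.1) / (12.6 - 5.2) * 100
= 2.5 / 7.4 * 100
= 33.8%

33.8%


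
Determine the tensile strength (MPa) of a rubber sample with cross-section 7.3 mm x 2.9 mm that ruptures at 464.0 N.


Area = width * thickness = 7.3 * 2.9 = 21.17 mm^2
TS = force / area = 464.0 / 21.17 = 21.92 MPa

21.92 MPa


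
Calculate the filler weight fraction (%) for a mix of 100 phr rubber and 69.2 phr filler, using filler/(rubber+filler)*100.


Filler % = filler / (rubber + filler) * 100
= 69.2 / (100 + 69.2) * 100
= 69.2 / 169.2 * 100
= 40.9%

40.9%


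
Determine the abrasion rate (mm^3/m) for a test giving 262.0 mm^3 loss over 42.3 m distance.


Rate = volume_loss / distance
= 262.0 / 42.3
= 6.194 mm^3/m

6.194 mm^3/m


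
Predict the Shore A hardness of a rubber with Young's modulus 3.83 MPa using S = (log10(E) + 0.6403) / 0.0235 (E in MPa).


log10(E) = 0.0235*S - 0.6403  =>  S = (log10(E) + 0.6403) / 0.0235
log10(3.83) = 0.583199
S = (0.583199 + 0.6403) / 0.0235 = 1.223499 / 0.0235
S = 52.1

Shore A = 52.1


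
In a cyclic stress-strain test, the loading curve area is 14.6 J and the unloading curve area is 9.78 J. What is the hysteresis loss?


Hysteresis loss = loading - unloading
= 14.6 - 9.78
= 4.82 J

4.82 J


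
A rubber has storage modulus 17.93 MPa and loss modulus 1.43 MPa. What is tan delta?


tan delta = E'' / E'
= 1.43 / 17.93
= 0.0798

tan delta = 0.0798


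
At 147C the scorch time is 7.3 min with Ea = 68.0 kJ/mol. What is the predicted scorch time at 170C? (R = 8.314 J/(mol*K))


Convert temperatures: T1 = 147 + 273.15 = 420.15 K, T2 = 170 + 273.15 = 443.15 K
ts2_new = 7.3 * exp(68000 / 8.314 * (1/443.15 - 1/420.15))
1/T2 - 1/T1 = -1.2353e-04
ts2_new = 2.66 min

2.66 min


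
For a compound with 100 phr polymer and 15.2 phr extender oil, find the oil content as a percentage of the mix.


Oil % = oil / (100 + oil) * 100
= 15.2 / (100 + 15.2) * 100
= 15.2 / 115.2 * 100
= 13.19%

13.19%


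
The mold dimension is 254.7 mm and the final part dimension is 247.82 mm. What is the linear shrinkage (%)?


Shrinkage = (mold - part) / mold * 100
= (254.7 - 247.82) / 254.7 * 100
= 6.88 / 254.7 * 100
= 2.7%

2.7%


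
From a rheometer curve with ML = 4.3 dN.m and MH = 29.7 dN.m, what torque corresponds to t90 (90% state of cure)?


M90 = ML + 0.9 * (MH - ML)
M90 = 4.3 + 0.9 * (29.7 - 4.3)
M90 = 4.3 + 0.9 * 25.4
M90 = 27.16 dN.m

27.16 dN.m


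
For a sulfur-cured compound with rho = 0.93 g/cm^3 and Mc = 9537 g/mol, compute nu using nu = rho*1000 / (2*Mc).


nu = rho * 1000 / (2 * Mc)
nu = 0.93 * 1000 / (2 * 9537)
nu = 930.0 / 19074
nu = 0.0488 mol/L

0.0488 mol/L


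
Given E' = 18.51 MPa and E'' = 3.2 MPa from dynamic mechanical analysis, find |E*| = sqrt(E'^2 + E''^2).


|E*| = sqrt(E'^2 + E''^2)
= sqrt(18.51^2 + 3.2^2)
= sqrt(342.6201 + 10.2400)
= 18.785 MPa

18.785 MPa


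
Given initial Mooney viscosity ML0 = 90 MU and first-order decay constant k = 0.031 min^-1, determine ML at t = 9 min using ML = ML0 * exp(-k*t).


ML = ML0 * exp(-k * t)
ML = 90 * exp(-0.031 * 9)
ML = 90 * 0.7565
ML = 68.09 MU

68.09 MU


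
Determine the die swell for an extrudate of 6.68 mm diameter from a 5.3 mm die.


Die swell ratio = D_extrudate / D_die
= 6.68 / 5.3
= 1.26

Die swell = 1.26


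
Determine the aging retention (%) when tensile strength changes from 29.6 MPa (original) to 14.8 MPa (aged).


Retention = aged / original * 100
= 14.8 / 29.6 * 100
= 50.0%

50.0%


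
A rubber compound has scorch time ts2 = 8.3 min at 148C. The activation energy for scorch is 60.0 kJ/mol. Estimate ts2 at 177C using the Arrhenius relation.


Convert temperatures: T1 = 148 + 273.15 = 421.15 K, T2 = 177 + 273.15 = 450.15 K
ts2_new = 8.3 * exp(60000 / 8.314 * (1/450.15 - 1/421.15))
1/T2 - 1/T1 = -1.5297e-04
ts2_new = 2.75 min

2.75 min


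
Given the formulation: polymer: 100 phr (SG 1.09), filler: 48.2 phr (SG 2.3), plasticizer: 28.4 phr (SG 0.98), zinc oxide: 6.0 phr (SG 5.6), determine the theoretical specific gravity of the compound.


Sum of weights = 182.6
Volume contributions:
  polymer: 100/1.09 = 91.7431
  filler: 48.2/2.3 = 20.9565
  plasticizer: 28.4/0.98 = 28.9796
  zinc oxide: 6.0/5.6 = 1.0714
Sum of volumes = 142.7507
SG = 182.6 / 142.7507 = 1.279

SG = 1.279


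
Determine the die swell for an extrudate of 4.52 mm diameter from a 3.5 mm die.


Die swell ratio = D_extrudate / D_die
= 4.52 / 3.5
= 1.291

Die swell = 1.291


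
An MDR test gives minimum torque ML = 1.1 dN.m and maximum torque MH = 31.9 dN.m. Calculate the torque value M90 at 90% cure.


M90 = ML + 0.9 * (MH - ML)
M90 = 1.1 + 0.9 * (31.9 - 1.1)
M90 = 1.1 + 0.9 * 30.8
M90 = 28.82 dN.m

28.82 dN.m


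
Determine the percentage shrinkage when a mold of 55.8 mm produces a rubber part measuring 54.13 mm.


Shrinkage = (mold - part) / mold * 100
= (55.8 - 54.13) / 55.8 * 100
= 1.67 / 55.8 * 100
= 2.99%

2.99%


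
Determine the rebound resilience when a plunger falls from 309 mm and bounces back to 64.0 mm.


Resilience = h_rebound / h_drop * 100
= 64.0 / 309 * 100
= 20.7%

20.7%


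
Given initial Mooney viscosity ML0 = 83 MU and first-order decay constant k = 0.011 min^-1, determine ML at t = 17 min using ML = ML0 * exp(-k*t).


ML = ML0 * exp(-k * t)
ML = 83 * exp(-0.011 * 17)
ML = 83 * 0.8294
ML = 68.84 MU

68.84 MU


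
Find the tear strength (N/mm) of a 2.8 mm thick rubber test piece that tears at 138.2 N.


Tear strength = force / thickness
= 138.2 / 2.8
= 49.36 N/mm

49.36 N/mm


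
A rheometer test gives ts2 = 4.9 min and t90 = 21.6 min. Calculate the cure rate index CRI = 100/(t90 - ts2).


CRI = 100 / (t90 - ts2)
= 100 / (21.6 - 4.9)
= 100 / 16.7
= 5.99 min^-1

5.99 min^-1


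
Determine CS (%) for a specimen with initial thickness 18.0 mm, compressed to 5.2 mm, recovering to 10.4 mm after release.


CS = (t0 - recovered) / (t0 - ts) * 100
= (18.0 - 10.4) / (18.0 - 5.2) * 100
= 7.6 / 12.8 * 100
= 59.4%

59.4%


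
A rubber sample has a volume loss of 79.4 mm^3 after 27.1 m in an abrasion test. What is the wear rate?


Rate = volume_loss / distance
= 79.4 / 27.1
= 2.93 mm^3/m

2.93 mm^3/m


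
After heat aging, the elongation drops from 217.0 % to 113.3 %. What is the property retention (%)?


Retention = aged / original * 100
= 113.3 / 217.0 * 100
= 52.2%

52.2%


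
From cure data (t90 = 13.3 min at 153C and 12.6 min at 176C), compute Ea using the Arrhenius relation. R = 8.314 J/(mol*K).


T1 = 426.15 K, T2 = 449.15 K
1/T1 - 1/T2 = 1.2016e-04
ln(t1/t2) = ln(13.3/12.6) = 0.0541
Ea = 8.314 * 0.0541 / 1.2016e-04 = 3740.8486 J/mol
Ea = 3.74 kJ/mol

3.74 kJ/mol


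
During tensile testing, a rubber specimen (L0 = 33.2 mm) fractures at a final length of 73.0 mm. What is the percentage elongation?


Elongation = (Lf - L0) / L0 * 100
= (73.0 - 33.2) / 33.2 * 100
= 39.8 / 33.2 * 100
= 119.9%

119.9%


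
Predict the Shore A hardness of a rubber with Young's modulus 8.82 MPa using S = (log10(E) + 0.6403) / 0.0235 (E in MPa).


log10(E) = 0.0235*S - 0.6403  =>  S = (log10(E) + 0.6403) / 0.0235
log10(8.82) = 0.945469
S = (0.945469 + 0.6403) / 0.0235 = 1.585769 / 0.0235
S = 67.5

Shore A = 67.5


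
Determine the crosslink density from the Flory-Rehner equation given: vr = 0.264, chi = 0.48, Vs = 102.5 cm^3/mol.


ln(1 - vr) = ln(1 - 0.264) = -0.3065
Numerator = -((-0.3065) + 0.264 + 0.48 * 0.264^2) = 0.0091
Denominator = 102.5 * (0.264^(1/3) - 0.264/2) = 52.2245
nu = 0.0091 / 52.2245 = 1.7369e-04 mol/cm^3

1.7369e-04 mol/cm^3


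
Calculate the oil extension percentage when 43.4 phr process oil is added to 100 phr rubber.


Oil % = oil / (100 + oil) * 100
= 43.4 / (100 + 43.4) * 100
= 43.4 / 143.4 * 100
= 30.26%

30.26%


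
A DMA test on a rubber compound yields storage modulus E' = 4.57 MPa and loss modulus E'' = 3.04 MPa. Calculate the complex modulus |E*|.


|E*| = sqrt(E'^2 + E''^2)
= sqrt(4.57^2 + 3.04^2)
= sqrt(20.8849 + 9.2416)
= 5.489 MPa

5.489 MPa


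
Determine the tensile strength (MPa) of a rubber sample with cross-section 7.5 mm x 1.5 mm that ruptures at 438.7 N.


Area = width * thickness = 7.5 * 1.5 = 11.25 mm^2
TS = force / area = 438.7 / 11.25 = 39.0 MPa

39.0 MPa


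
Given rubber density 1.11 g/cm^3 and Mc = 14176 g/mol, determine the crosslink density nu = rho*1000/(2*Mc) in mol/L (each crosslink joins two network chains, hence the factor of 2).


nu = rho * 1000 / (2 * Mc)
nu = 1.11 * 1000 / (2 * 14176)
nu = 1110.0 / 28352
nu = 0.0392 mol/L

0.0392 mol/L


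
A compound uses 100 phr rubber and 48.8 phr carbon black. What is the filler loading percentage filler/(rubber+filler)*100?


Filler % = filler / (rubber + filler) * 100
= 48.8 / (100 + 48.8) * 100
= 48.8 / 148.8 * 100
= 32.8%

32.8%


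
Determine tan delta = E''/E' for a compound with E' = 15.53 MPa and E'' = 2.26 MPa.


tan delta = E'' / E'
= 2.26 / 15.53
= 0.1455

tan delta = 0.1455


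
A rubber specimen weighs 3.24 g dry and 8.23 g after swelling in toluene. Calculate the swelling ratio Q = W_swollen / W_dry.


Q = W_swollen / W_dry
Q = 8.23 / 3.24
Q = 2.54

Q = 2.54


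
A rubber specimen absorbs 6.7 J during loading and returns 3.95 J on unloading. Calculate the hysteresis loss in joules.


Hysteresis loss = loading - unloading
= 6.7 - 3.95
= 2.75 J

2.75 J


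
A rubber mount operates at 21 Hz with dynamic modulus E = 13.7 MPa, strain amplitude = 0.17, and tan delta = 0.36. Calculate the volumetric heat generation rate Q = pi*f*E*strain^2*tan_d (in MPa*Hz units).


Q = pi * f * E * strain^2 * tan_d
= pi * 21 * 13.7 * 0.17^2 * 0.36
= pi * 21 * 13.7 * 0.0289 * 0.36
= 9.4035

Q = 9.4035


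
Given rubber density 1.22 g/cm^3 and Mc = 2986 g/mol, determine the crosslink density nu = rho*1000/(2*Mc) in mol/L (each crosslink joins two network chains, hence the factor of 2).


nu = rho * 1000 / (2 * Mc)
nu = 1.22 * 1000 / (2 * 2986)
nu = 1220.0 / 5972
nu = 0.2043 mol/L

0.2043 mol/L


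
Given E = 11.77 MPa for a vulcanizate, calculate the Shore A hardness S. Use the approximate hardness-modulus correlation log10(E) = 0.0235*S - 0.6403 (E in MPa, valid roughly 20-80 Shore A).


log10(E) = 0.0235*S - 0.6403  =>  S = (log10(E) + 0.6403) / 0.0235
log10(11.77) = 1.070776
S = (1.070776 + 0.6403) / 0.0235 = 1.711076 / 0.0235
S = 72.8

Shore A = 72.8


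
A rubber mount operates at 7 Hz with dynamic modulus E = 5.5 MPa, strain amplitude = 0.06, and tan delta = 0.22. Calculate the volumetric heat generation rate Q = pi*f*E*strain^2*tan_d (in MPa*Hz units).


Q = pi * f * E * strain^2 * tan_d
= pi * 7 * 5.5 * 0.06^2 * 0.22
= pi * 7 * 5.5 * 0.0036 * 0.22
= 0.0958

Q = 0.0958


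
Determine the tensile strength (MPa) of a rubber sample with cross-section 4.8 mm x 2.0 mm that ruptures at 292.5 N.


Area = width * thickness = 4.8 * 2.0 = 9.6 mm^2
TS = force / area = 292.5 / 9.6 = 30.47 MPa

30.47 MPa


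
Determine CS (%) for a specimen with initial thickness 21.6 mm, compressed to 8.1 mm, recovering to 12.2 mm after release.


CS = (t0 - recovered) / (t0 - ts) * 100
= (21.6 - 12.2) / (21.6 - 8.1) * 100
= 9.4 / 13.5 * 100
= 69.6%

69.6%


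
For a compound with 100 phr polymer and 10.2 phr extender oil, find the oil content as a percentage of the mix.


Oil % = oil / (100 + oil) * 100
= 10.2 / (100 + 10.2) * 100
= 10.2 / 110.2 * 100
= 9.26%

9.26%


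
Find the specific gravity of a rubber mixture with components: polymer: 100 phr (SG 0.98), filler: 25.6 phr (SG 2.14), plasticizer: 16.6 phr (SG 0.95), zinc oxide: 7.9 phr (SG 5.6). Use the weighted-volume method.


Sum of weights = 150.1
Volume contributions:
  polymer: 100/0.98 = 102.0408
  filler: 25.6/2.14 = 11.9626
  plasticizer: 16.6/0.95 = 17.4737
  zinc oxide: 7.9/5.6 = 1.4107
Sum of volumes = 132.8878
SG = 150.1 / 132.8878 = 1.13

SG = 1.13


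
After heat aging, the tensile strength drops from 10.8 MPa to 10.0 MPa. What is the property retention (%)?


Retention = aged / original * 100
= 10.0 / 10.8 * 100
= 92.6%

92.6%


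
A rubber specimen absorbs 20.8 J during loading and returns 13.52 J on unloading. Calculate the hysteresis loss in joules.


Hysteresis loss = loading - unloading
= 20.8 - 13.52
= 7.28 J

7.28 J


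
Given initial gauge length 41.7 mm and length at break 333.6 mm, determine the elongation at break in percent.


Elongation = (Lf - L0) / L0 * 100
= (333.6 - 41.7) / 41.7 * 100
= 291.9 / 41.7 * 100
= 700.0%

700.0%


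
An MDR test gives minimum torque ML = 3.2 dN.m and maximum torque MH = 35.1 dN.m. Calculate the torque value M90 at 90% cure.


M90 = ML + 0.9 * (MH - ML)
M90 = 3.2 + 0.9 * (35.1 - 3.2)
M90 = 3.2 + 0.9 * 31.9
M90 = 31.91 dN.m

31.91 dN.m


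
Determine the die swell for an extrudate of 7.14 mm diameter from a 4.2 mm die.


Die swell ratio = D_extrudate / D_die
= 7.14 / 4.2
= 1.7

Die swell = 1.7


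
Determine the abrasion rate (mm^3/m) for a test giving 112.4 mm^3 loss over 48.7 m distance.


Rate = volume_loss / distance
= 112.4 / 48.7
= 2.308 mm^3/m

2.308 mm^3/m


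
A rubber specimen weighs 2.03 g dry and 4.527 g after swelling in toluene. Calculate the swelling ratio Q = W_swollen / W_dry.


Q = W_swollen / W_dry
Q = 4.527 / 2.03
Q = 2.23

Q = 2.23


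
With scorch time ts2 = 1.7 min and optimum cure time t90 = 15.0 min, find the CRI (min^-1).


CRI = 100 / (t90 - ts2)
= 100 / (15.0 - 1.7)
= 100 / 13.3
= 7.52 min^-1

7.52 min^-1


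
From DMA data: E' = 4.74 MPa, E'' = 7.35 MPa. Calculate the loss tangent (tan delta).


tan delta = E'' / E'
= 7.35 / 4.74
= 1.5506

tan delta = 1.5506


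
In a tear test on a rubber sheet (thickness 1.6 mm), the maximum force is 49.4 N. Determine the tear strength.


Tear strength = force / thickness
= 49.4 / 1.6
= 30.87 N/mm

30.87 N/mm


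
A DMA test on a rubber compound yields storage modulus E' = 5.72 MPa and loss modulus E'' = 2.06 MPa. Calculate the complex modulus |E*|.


|E*| = sqrt(E'^2 + E''^2)
= sqrt(5.72^2 + 2.06^2)
= sqrt(32.7184 + 4.2436)
= 6.08 MPa

6.08 MPa


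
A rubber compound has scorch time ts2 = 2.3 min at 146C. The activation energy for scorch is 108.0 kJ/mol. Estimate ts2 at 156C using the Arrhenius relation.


Convert temperatures: T1 = 146 + 273.15 = 419.15 K, T2 = 156 + 273.15 = 429.15 K
ts2_new = 2.3 * exp(108000 / 8.314 * (1/429.15 - 1/419.15))
1/T2 - 1/T1 = -5.5593e-05
ts2_new = 1.12 min

1.12 min


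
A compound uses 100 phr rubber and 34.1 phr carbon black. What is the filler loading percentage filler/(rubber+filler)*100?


Filler % = filler / (rubber + filler) * 100
= 34.1 / (100 + 34.1) * 100
= 34.1 / 134.1 * 100
= 25.43%

25.43%


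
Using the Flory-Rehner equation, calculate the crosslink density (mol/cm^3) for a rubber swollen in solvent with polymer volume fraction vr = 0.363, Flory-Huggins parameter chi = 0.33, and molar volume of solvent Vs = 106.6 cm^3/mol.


ln(1 - vr) = ln(1 - 0.363) = -0.4510
Numerator = -((-0.4510) + 0.363 + 0.33 * 0.363^2) = 0.0445
Denominator = 106.6 * (0.363^(1/3) - 0.363/2) = 56.6951
nu = 0.0445 / 56.6951 = 7.8493e-04 mol/cm^3

7.8493e-04 mol/cm^3


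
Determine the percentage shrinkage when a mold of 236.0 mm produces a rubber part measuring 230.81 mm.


Shrinkage = (mold - part) / mold * 100
= (236.0 - 230.81) / 236.0 * 100
= 5.19 / 236.0 * 100
= 2.2%

2.2%


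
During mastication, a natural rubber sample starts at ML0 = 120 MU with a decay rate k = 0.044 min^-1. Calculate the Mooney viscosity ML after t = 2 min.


ML = ML0 * exp(-k * t)
ML = 120 * exp(-0.044 * 2)
ML = 120 * 0.9158
ML = 109.89 MU

109.89 MU


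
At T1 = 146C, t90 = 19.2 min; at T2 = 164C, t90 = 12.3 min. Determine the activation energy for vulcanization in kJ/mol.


T1 = 419.15 K, T2 = 437.15 K
1/T1 - 1/T2 = 9.8236e-05
ln(t1/t2) = ln(19.2/12.3) = 0.4453
Ea = 8.314 * 0.4453 / 9.8236e-05 = 37687.8105 J/mol
Ea = 37.69 kJ/mol

37.69 kJ/mol


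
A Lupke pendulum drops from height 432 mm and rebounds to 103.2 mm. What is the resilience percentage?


Resilience = h_rebound / h_drop * 100
= 103.2 / 432 * 100
= 23.9%

23.9%


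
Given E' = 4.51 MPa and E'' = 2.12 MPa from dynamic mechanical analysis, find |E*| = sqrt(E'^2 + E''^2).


|E*| = sqrt(E'^2 + E''^2)
= sqrt(4.51^2 + 2.12^2)
= sqrt(20.3401 + 4.4944)
= 4.983 MPa

4.983 MPa


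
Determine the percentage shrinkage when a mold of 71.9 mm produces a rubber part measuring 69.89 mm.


Shrinkage = (mold - part) / mold * 100
= (71.9 - 69.89) / 71.9 * 100
= 2.01 / 71.9 * 100
= 2.8%

2.8%


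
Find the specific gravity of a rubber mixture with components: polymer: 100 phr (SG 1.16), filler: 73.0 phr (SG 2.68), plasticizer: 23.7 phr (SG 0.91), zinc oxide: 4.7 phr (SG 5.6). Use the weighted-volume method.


Sum of weights = 201.4
Volume contributions:
  polymer: 100/1.16 = 86.2069
  filler: 73.0/2.68 = 27.2388
  plasticizer: 23.7/0.91 = 26.0440
  zinc oxide: 4.7/5.6 = 0.8393
Sum of volumes = 140.3289
SG = 201.4 / 140.3289 = 1.435

SG = 1.435


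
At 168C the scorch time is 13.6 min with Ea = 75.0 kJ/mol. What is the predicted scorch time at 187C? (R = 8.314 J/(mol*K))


Convert temperatures: T1 = 168 + 273.15 = 441.15 K, T2 = 187 + 273.15 = 460.15 K
ts2_new = 13.6 * exp(75000 / 8.314 * (1/460.15 - 1/441.15))
1/T2 - 1/T1 = -9.3598e-05
ts2_new = 5.85 min

5.85 min


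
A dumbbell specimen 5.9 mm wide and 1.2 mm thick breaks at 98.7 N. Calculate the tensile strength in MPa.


Area = width * thickness = 5.9 * 1.2 = 7.08 mm^2
TS = force / area = 98.7 / 7.08 = 13.94 MPa

13.94 MPa


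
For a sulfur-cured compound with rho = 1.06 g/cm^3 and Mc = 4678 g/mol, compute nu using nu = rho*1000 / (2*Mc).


nu = rho * 1000 / (2 * Mc)
nu = 1.06 * 1000 / (2 * 4678)
nu = 1060.0 / 9356
nu = 0.1133 mol/L

0.1133 mol/L


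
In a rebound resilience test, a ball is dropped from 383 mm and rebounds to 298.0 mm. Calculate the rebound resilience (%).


Resilience = h_rebound / h_drop * 100
= 298.0 / 383 * 100
= 77.8%

77.8%


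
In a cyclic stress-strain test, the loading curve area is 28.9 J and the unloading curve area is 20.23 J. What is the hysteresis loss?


Hysteresis loss = loading - unloading
= 28.9 - 20.23
= 8.67 J

8.67 J


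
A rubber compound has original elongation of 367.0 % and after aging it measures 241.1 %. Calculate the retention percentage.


Retention = aged / original * 100
= 241.1 / 367.0 * 100
= 65.7%

65.7%


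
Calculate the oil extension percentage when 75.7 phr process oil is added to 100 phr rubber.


Oil % = oil / (100 + oil) * 100
= 75.7 / (100 + 75.7) * 100
= 75.7 / 175.7 * 100
= 43.08%

43.08%


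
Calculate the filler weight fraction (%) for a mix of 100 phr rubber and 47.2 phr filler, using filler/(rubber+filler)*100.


Filler % = filler / (rubber + filler) * 100
= 47.2 / (100 + 47.2) * 100
= 47.2 / 147.2 * 100
= 32.07%

32.07%


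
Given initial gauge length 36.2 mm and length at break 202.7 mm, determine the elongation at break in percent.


Elongation = (Lf - L0) / L0 * 100
= (202.7 - 36.2) / 36.2 * 100
= 166.5 / 36.2 * 100
= 459.9%

459.9%


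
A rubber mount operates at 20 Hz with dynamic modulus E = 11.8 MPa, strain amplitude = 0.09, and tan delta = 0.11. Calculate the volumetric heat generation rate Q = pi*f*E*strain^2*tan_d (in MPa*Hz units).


Q = pi * f * E * strain^2 * tan_d
= pi * 20 * 11.8 * 0.09^2 * 0.11
= pi * 20 * 11.8 * 0.0081 * 0.11
= 0.6606

Q = 0.6606


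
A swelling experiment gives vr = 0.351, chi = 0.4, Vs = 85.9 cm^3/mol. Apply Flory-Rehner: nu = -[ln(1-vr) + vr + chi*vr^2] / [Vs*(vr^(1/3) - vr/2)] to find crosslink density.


ln(1 - vr) = ln(1 - 0.351) = -0.4323
Numerator = -((-0.4323) + 0.351 + 0.4 * 0.351^2) = 0.0320
Denominator = 85.9 * (0.351^(1/3) - 0.351/2) = 45.5184
nu = 0.0320 / 45.5184 = 7.0394e-04 mol/cm^3

7.0394e-04 mol/cm^3


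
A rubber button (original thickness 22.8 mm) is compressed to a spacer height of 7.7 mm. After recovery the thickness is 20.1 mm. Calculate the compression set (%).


CS = (t0 - recovered) / (t0 - ts) * 100
= (22.8 - 20.1) / (22.8 - 7.7) * 100
= 2.7 / 15.1 * 100
= 17.9%

17.9%


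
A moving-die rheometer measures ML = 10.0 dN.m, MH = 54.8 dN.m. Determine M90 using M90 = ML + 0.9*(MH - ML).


M90 = ML + 0.9 * (MH - ML)
M90 = 10.0 + 0.9 * (54.8 - 10.0)
M90 = 10.0 + 0.9 * 44.8
M90 = 50.32 dN.m

50.32 dN.m


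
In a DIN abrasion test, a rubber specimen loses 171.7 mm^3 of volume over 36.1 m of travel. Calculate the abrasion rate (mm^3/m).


Rate = volume_loss / distance
= 171.7 / 36.1
= 4.756 mm^3/m

4.756 mm^3/m


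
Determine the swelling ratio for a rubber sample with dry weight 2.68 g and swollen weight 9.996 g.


Q = W_swollen / W_dry
Q = 9.996 / 2.68
Q = 3.73

Q = 3.73


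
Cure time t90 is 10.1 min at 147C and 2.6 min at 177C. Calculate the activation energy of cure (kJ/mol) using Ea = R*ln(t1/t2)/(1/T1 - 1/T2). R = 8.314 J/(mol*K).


T1 = 420.15 K, T2 = 450.15 K
1/T1 - 1/T2 = 1.5862e-04
ln(t1/t2) = ln(10.1/2.6) = 1.3570
Ea = 8.314 * 1.3570 / 1.5862e-04 = 71127.5598 J/mol
Ea = 71.13 kJ/mol

71.13 kJ/mol


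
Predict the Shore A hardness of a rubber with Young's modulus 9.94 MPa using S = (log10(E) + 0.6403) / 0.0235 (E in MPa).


log10(E) = 0.0235*S - 0.6403  =>  S = (log10(E) + 0.6403) / 0.0235
log10(9.94) = 0.997386
S = (0.997386 + 0.6403) / 0.0235 = 1.637686 / 0.0235
S = 69.7

Shore A = 69.7


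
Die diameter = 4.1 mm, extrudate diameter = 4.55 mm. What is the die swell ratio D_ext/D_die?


Die swell ratio = D_extrudate / D_die
= 4.55 / 4.1
= 1.11

Die swell = 1.11


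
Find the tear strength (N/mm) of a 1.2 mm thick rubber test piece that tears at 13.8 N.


Tear strength = force / thickness
= 13.8 / 1.2
= 11.5 N/mm

11.5 N/mm


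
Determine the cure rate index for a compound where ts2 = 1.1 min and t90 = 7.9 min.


CRI = 100 / (t90 - ts2)
= 100 / (7.9 - 1.1)
= 100 / 6.8
= 14.71 min^-1

14.71 min^-1


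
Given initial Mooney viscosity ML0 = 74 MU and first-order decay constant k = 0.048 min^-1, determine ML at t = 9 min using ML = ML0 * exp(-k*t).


ML = ML0 * exp(-k * t)
ML = 74 * exp(-0.048 * 9)
ML = 74 * 0.6492
ML = 48.04 MU

48.04 MU


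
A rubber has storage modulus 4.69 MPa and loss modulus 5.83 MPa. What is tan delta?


tan delta = E'' / E'
= 5.83 / 4.69
= 1.2431

tan delta = 1.2431


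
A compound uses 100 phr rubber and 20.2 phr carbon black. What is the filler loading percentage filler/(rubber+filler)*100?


Filler % = filler / (rubber + filler) * 100
= 20.2 / (100 + 20.2) * 100
= 20.2 / 120.2 * 100
= 16.81%

16.81%


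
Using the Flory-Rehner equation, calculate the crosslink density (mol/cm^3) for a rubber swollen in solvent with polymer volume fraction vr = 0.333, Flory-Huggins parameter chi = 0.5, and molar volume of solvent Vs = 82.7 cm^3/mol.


ln(1 - vr) = ln(1 - 0.333) = -0.4050
Numerator = -((-0.4050) + 0.333 + 0.5 * 0.333^2) = 0.0165
Denominator = 82.7 * (0.333^(1/3) - 0.333/2) = 43.5523
nu = 0.0165 / 43.5523 = 3.7933e-04 mol/cm^3

3.7933e-04 mol/cm^3


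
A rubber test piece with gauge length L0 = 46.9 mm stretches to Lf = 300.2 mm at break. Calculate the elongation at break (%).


Elongation = (Lf - L0) / L0 * 100
= (300.2 - 46.9) / 46.9 * 100
= 253.3 / 46.9 * 100
= 540.1%

540.1%


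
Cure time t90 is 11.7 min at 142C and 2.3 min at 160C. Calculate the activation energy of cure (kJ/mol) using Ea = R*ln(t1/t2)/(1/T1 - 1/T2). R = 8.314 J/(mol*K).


T1 = 415.15 K, T2 = 433.15 K
1/T1 - 1/T2 = 1.0010e-04
ln(t1/t2) = ln(11.7/2.3) = 1.6267
Ea = 8.314 * 1.6267 / 1.0010e-04 = 135108.5795 J/mol
Ea = 135.11 kJ/mol

135.11 kJ/mol


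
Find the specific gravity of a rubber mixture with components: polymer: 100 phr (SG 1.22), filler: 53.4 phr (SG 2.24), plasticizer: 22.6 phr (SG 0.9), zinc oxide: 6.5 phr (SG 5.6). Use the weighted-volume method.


Sum of weights = 182.5
Volume contributions:
  polymer: 100/1.22 = 81.9672
  filler: 53.4/2.24 = 23.8393
  plasticizer: 22.6/0.9 = 25.1111
  zinc oxide: 6.5/5.6 = 1.1607
Sum of volumes = 132.0783
SG = 182.5 / 132.0783 = 1.382

SG = 1.382
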